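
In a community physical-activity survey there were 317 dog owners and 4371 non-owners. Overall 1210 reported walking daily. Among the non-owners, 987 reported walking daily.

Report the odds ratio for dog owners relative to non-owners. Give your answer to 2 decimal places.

OR = 8.13

dog owners with the outcome: 1210 − 987 = 223
dog owners without the outcome: 317 − 223 = 94
non-owners without the outcome: 4371 − 987 = 3384
OR = (223 × 3384) / (94 × 987) = 754632/92778 ≈ 8.13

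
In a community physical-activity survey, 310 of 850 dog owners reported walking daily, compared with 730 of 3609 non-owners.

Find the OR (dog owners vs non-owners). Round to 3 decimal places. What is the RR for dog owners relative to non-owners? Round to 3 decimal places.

OR = 2.264; RR = 1.803

odds, dog owners = 310/540 = 0.5741
odds, non-owners = 730/2879 = 0.2536
OR = 0.5741 / 0.2536 = 2.264
risk, dog owners = 310/850 = 0.3647
risk, non-owners = 730/3609 = 0.2023
RR = 0.3647 / 0.2023 = 1.803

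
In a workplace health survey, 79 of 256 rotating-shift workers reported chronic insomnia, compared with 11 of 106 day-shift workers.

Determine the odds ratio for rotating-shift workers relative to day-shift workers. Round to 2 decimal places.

OR = (79 × 95) / (177 × 11) = 7505/1947 ≈ 3.85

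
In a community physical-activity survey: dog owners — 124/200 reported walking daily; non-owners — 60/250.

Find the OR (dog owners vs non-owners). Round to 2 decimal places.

odds, dog owners = 124/76 = 1.6316
odds, non-owners = 60/190 = 0.3158
OR = 1.6316 / 0.3158 = 5.17

OR = 5.17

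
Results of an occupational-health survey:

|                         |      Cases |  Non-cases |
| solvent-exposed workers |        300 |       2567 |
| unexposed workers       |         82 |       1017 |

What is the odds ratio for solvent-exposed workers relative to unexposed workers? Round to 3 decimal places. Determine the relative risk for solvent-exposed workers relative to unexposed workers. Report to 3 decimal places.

OR = (300 × 1017) / (2567 × 82) = 305100/210494 ≈ 1.449
risk, solvent-exposed workers = 300/2867 = 0.1046
risk, unexposed workers = 82/1099 = 0.0746
RR = 0.1046 / 0.0746 = 1.402

OR = 1.449; RR = 1.402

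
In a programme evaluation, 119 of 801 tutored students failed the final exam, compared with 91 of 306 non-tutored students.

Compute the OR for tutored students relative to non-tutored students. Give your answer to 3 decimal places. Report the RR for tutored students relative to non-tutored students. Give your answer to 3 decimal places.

odds, tutored students = 119/682 = 0.1745
odds, non-tutored students = 91/215 = 0.4233
OR = 0.1745 / 0.4233 = 0.412
risk, tutored students = 119/801 = 0.1486
risk, non-tutored students = 91/306 = 0.2974
RR = 0.1486 / 0.2974 = 0.500

OR = 0.412; RR = 0.500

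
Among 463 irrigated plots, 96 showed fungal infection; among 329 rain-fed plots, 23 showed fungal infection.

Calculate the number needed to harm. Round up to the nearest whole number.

risk, irrigated plots = 96/463 = 0.207343
risk, rain-fed plots = 23/329 = 0.069909
absolute risk difference = 0.137435
1 / 0.137435 = 7.276 → round up → 8

NNH ≈ 8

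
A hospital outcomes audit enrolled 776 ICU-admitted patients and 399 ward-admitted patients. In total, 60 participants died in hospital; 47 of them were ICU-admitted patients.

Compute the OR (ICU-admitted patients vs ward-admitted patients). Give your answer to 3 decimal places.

1.914

ICU-admitted patients without the outcome: 776 − 47 = 729
ward-admitted patients with the outcome: 60 − 47 = 13
ward-admitted patients without the outcome: 399 − 13 = 386
OR = (47 × 386) / (729 × 13) = 18142/9477 ≈ 1.914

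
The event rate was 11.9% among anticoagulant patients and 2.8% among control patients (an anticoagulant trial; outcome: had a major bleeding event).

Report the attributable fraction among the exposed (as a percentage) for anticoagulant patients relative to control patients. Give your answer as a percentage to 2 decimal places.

AR% = (0.11900 − 0.02800) / 0.11900 = 0.7647 → 76.47%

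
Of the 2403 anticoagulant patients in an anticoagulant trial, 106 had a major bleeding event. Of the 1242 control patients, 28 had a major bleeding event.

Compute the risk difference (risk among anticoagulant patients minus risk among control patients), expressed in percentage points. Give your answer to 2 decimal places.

risk, anticoagulant patients = 106/2403 = 0.04411
risk, control patients = 28/1242 = 0.02254
risk difference = 0.04411 − 0.02254 = 0.02157 → 2.16 percentage points

RD ≈ 2.16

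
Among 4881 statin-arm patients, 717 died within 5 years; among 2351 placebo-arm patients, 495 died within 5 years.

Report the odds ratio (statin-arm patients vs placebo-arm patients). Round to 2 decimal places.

OR = (717 × 1856) / (4164 × 495) = 1330752/2061180 ≈ 0.65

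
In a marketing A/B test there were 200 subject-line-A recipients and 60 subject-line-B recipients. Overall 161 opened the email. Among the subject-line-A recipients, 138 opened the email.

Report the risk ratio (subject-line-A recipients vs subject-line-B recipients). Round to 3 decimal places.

RR = 1.800

subject-line-A recipients without the outcome: 200 − 138 = 62
subject-line-B recipients with the outcome: 161 − 138 = 23
subject-line-B recipients without the outcome: 60 − 23 = 37
risk, subject-line-A recipients = 138/200 = 0.6900
risk, subject-line-B recipients = 23/60 = 0.3833
RR = 0.6900 / 0.3833 = 1.800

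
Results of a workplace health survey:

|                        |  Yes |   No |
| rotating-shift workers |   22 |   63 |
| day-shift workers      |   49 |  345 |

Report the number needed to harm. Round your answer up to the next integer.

risk, rotating-shift workers = 22/85 = 0.258824
risk, day-shift workers = 49/394 = 0.124365
absolute risk difference = 0.134458
1 / 0.134458 = 7.437 → round up → 8

NNH = 8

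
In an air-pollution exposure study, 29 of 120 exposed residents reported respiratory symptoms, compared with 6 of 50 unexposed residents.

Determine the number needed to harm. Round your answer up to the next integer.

9

risk, exposed residents = 29/120 = 0.241667
risk, unexposed residents = 6/50 = 0.120000
absolute risk difference = 0.121667
1 / 0.121667 = 8.219 → round up → 9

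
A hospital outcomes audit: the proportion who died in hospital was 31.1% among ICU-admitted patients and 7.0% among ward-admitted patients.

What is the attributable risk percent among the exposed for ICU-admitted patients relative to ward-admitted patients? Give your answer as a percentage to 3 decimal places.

AR% = (0.3110 − 0.0700) / 0.3110 = 0.7749 → 77.492%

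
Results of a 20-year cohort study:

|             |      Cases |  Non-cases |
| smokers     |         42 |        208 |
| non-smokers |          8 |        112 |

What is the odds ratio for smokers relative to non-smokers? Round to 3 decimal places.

OR = (42 × 112) / (208 × 8) = 4704/1664 ≈ 2.827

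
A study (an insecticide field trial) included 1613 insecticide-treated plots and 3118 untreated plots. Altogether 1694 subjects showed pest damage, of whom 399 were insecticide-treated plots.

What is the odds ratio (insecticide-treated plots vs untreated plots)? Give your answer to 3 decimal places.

insecticide-treated plots without the outcome: 1613 − 399 = 1214
untreated plots with the outcome: 1694 − 399 = 1295
untreated plots without the outcome: 3118 − 1295 = 1823
OR = (399 × 1823) / (1214 × 1295) = 727377/1572130 ≈ 0.463

OR ≈ 0.463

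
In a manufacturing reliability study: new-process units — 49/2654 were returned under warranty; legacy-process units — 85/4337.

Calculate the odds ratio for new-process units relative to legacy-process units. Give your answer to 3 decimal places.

OR = (49 × 4252) / (2605 × 85) = 208348/221425 ≈ 0.941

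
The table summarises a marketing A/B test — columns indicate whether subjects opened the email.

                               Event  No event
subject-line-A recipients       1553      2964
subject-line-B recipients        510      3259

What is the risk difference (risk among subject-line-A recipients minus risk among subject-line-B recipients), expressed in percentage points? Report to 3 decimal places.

risk, subject-line-A recipients = 1553/4517 = 0.3438
risk, subject-line-B recipients = 510/3769 = 0.1353
risk difference = 0.3438 − 0.1353 = 0.2085 → 20.850 percentage points

RD = 20.850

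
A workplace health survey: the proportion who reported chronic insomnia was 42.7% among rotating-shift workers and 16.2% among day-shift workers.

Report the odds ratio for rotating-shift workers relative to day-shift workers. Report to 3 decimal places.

odds, rotating-shift workers = 0.4270/0.5730 = 0.7452
odds, day-shift workers = 0.1620/0.8380 = 0.1933
OR = 0.7452 / 0.1933 = 3.855

3.855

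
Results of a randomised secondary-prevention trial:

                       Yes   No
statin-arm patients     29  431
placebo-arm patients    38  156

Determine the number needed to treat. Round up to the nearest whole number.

risk, statin-arm patients = 29/460 = 0.063043
risk, placebo-arm patients = 38/194 = 0.195876
absolute risk difference = 0.132833
1 / 0.132833 = 7.528 → round up → 8

NNT: 8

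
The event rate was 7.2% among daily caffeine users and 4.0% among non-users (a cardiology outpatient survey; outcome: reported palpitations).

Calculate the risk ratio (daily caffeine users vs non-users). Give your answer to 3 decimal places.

RR = 0.07200 / 0.04000 = 1.800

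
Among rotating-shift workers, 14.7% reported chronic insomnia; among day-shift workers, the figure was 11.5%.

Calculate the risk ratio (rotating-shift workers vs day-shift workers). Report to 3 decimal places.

RR = 0.1470 / 0.1150 = 1.278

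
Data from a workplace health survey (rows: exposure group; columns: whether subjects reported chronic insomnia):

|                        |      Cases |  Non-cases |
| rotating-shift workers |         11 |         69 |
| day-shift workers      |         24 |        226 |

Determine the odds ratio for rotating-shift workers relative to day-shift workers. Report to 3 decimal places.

OR = (11 × 226) / (69 × 24) = 2486/1656 ≈ 1.501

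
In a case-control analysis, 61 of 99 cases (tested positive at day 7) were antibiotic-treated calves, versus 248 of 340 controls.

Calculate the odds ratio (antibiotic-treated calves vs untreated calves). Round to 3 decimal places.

OR ≈ 0.596

odds, antibiotic-treated calves = 61/248 = 0.2460
odds, untreated calves = 38/92 = 0.4130
OR = 0.2460 / 0.4130 = 0.596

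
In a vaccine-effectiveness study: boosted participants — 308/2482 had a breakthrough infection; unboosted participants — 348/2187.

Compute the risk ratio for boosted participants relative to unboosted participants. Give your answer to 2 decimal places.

RR ≈ 0.78

risk, boosted participants = 308/2482 = 0.1241
risk, unboosted participants = 348/2187 = 0.1591
RR = 0.1241 / 0.1591 = 0.78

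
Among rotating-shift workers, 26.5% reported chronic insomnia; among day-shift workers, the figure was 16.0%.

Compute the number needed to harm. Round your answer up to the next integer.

absolute risk difference = 0.105000
1 / 0.105000 = 9.524 → round up → 10

NNH ≈ 10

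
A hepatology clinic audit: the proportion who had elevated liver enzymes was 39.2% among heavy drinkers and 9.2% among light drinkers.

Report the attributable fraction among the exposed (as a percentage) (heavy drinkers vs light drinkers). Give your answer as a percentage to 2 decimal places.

AR% = (0.3920 − 0.0920) / 0.3920 = 0.7653 → 76.53%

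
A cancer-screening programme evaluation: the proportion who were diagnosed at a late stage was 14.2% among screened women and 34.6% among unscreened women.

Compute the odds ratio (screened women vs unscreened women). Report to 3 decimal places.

odds, screened women = 0.1420/0.8580 = 0.1655
odds, unscreened women = 0.3460/0.6540 = 0.5291
OR = 0.1655 / 0.5291 = 0.313

OR ≈ 0.313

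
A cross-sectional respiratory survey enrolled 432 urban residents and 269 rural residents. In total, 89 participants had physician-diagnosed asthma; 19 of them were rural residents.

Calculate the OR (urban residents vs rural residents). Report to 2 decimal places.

urban residents with the outcome: 89 − 19 = 70
urban residents without the outcome: 432 − 70 = 362
rural residents without the outcome: 269 − 19 = 250
odds, urban residents = 70/362 = 0.1934
odds, rural residents = 19/250 = 0.0760
OR = 0.1934 / 0.0760 = 2.54

2.54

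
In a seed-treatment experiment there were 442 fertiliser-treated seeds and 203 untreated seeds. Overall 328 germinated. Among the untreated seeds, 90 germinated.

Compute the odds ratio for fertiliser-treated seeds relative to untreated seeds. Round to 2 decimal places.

1.46

fertiliser-treated seeds with the outcome: 328 − 90 = 238
fertiliser-treated seeds without the outcome: 442 − 238 = 204
untreated seeds without the outcome: 203 − 90 = 113
OR = (238 × 113) / (204 × 90) = 26894/18360 ≈ 1.46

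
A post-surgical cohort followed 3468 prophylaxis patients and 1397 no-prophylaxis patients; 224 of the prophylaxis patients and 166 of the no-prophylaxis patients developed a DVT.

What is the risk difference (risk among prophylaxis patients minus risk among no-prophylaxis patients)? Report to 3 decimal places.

risk, prophylaxis patients = 224/3468 = 0.0646
risk, no-prophylaxis patients = 166/1397 = 0.1188
risk difference = 0.0646 − 0.1188 = -0.054

RD: -0.054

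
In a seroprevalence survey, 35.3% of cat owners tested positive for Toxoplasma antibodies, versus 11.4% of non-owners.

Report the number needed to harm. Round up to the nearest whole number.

NNH ≈ 5

absolute risk difference = 0.239000
1 / 0.239000 = 4.184 → round up → 5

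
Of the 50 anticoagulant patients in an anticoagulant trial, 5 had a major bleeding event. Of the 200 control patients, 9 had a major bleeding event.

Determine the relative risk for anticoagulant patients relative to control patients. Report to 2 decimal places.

RR = 2.22

risk, anticoagulant patients = 5/50 = 0.10000
risk, control patients = 9/200 = 0.04500
RR = 0.10000 / 0.04500 = 2.22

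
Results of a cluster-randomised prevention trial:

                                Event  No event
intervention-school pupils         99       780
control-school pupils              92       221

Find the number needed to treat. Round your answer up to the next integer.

NNT = 6

risk, intervention-school pupils = 99/879 = 0.112628
risk, control-school pupils = 92/313 = 0.293930
absolute risk difference = 0.181302
1 / 0.181302 = 5.516 → round up → 6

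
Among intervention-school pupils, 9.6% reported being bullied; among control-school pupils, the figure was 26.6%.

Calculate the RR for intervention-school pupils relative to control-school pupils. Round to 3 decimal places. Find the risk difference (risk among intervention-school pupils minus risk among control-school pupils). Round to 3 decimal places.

RR = 0.0960 / 0.2660 = 0.361
risk difference = 0.0960 − 0.2660 = -0.170

RR = 0.361; RD = -0.170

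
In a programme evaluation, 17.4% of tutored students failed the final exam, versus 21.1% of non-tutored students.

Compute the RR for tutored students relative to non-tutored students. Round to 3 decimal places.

RR = 0.1740 / 0.2110 = 0.825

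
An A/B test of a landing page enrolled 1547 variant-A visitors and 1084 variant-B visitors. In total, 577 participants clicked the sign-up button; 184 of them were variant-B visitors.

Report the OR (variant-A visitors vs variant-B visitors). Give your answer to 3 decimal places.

OR ≈ 1.666

variant-A visitors with the outcome: 577 − 184 = 393
variant-A visitors without the outcome: 1547 − 393 = 1154
variant-B visitors without the outcome: 1084 − 184 = 900
OR = (393 × 900) / (1154 × 184) = 353700/212336 ≈ 1.666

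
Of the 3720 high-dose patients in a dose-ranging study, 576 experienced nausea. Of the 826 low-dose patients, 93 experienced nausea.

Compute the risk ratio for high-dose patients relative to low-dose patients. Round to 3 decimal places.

1.375

risk, high-dose patients = 576/3720 = 0.1548
risk, low-dose patients = 93/826 = 0.1126
RR = 0.1548 / 0.1126 = 1.375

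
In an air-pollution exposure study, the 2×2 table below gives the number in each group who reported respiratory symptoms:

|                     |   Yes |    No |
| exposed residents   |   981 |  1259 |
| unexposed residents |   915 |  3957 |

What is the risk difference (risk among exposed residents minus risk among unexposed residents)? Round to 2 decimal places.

risk, exposed residents = 981/2240 = 0.4379
risk, unexposed residents = 915/4872 = 0.1878
risk difference = 0.4379 − 0.1878 = 0.25

RD: 0.25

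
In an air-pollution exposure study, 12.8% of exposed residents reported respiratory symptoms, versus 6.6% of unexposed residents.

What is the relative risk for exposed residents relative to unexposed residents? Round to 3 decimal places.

RR = 0.1280 / 0.0660 = 1.939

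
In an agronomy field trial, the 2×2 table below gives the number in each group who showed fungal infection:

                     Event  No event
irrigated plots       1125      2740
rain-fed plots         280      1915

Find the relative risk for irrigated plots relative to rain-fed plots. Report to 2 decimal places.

RR: 2.28

risk, irrigated plots = 1125/3865 = 0.2911
risk, rain-fed plots = 280/2195 = 0.1276
RR = 0.2911 / 0.1276 = 2.28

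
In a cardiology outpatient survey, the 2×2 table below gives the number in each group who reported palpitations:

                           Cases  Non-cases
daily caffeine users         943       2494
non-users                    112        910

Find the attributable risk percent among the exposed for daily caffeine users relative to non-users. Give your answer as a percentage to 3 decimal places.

risk, daily caffeine users = 943/3437 = 0.2744
risk, non-users = 112/1022 = 0.1096
AR% = (0.2744 − 0.1096) / 0.2744 = 0.6006 → 60.058%

AR% ≈ 60.058%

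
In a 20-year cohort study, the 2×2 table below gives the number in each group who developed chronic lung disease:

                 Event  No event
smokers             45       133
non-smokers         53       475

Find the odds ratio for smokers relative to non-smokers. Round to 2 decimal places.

OR: 3.03

odds, smokers = 45/133 = 0.3383
odds, non-smokers = 53/475 = 0.1116
OR = 0.3383 / 0.1116 = 3.03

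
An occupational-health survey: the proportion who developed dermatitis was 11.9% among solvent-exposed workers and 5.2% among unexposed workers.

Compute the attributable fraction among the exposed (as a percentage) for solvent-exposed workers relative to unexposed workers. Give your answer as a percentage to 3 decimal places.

AR% = (0.1190 − 0.0520) / 0.1190 = 0.5630 → 56.303%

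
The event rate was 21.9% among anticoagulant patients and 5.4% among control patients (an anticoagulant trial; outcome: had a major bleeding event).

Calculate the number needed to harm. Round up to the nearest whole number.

absolute risk difference = 0.165000
1 / 0.165000 = 6.061 → round up → 7

NNH: 7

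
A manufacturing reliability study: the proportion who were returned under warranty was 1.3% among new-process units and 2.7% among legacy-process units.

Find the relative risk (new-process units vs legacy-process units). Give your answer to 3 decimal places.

RR = 0.01300 / 0.02700 = 0.481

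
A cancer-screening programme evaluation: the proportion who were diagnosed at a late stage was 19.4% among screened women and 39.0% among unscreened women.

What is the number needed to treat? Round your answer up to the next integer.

absolute risk difference = 0.196000
1 / 0.196000 = 5.102 → round up → 6

6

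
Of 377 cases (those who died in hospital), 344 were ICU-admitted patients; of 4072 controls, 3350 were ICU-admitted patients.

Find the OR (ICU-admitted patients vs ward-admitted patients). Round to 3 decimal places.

OR: 2.247

odds, ICU-admitted patients = 344/3350 = 0.10269
odds, ward-admitted patients = 33/722 = 0.04571
OR = 0.10269 / 0.04571 = 2.247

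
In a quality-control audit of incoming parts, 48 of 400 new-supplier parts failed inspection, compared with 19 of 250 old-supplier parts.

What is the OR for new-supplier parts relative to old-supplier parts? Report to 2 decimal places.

OR = (48 × 231) / (352 × 19) = 11088/6688 ≈ 1.66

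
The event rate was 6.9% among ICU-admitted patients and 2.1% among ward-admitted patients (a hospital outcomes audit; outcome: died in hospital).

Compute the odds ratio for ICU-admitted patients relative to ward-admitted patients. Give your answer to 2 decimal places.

3.46

odds, ICU-admitted patients = 0.06900/0.93100 = 0.07411
odds, ward-admitted patients = 0.02100/0.97900 = 0.02145
OR = 0.07411 / 0.02145 = 3.46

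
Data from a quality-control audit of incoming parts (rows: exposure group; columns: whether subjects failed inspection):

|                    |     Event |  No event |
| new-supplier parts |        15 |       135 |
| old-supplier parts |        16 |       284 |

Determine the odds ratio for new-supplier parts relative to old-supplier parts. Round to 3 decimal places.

OR = (15 × 284) / (135 × 16) = 4260/2160 ≈ 1.972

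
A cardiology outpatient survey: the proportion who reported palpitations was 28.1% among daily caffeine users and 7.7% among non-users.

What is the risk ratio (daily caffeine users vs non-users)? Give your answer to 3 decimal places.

RR = 0.2810 / 0.0770 = 3.649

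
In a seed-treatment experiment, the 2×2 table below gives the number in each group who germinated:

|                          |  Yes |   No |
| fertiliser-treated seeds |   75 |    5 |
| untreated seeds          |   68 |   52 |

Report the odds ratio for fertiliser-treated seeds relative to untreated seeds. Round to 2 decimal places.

OR = (75 × 52) / (5 × 68) = 3900/340 ≈ 11.47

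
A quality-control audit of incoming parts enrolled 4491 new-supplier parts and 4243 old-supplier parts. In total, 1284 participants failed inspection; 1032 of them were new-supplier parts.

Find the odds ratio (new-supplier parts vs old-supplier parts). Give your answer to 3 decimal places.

OR: 4.725

new-supplier parts without the outcome: 4491 − 1032 = 3459
old-supplier parts with the outcome: 1284 − 1032 = 252
old-supplier parts without the outcome: 4243 − 252 = 3991
OR = (1032 × 3991) / (3459 × 252) = 4118712/871668 ≈ 4.725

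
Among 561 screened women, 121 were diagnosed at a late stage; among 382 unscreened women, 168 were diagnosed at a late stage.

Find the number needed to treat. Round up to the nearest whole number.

NNT: 5

risk, screened women = 121/561 = 0.215686
risk, unscreened women = 168/382 = 0.439791
absolute risk difference = 0.224104
1 / 0.224104 = 4.462 → round up → 5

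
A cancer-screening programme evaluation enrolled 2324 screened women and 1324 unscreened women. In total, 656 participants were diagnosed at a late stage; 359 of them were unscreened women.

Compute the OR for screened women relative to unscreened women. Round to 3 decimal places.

screened women with the outcome: 656 − 359 = 297
screened women without the outcome: 2324 − 297 = 2027
unscreened women without the outcome: 1324 − 359 = 965
OR = (297 × 965) / (2027 × 359) = 286605/727693 ≈ 0.394

0.394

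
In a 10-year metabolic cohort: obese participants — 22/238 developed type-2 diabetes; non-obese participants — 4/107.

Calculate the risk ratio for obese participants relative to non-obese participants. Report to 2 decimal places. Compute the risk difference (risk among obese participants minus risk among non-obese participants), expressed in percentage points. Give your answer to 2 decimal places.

risk, obese participants = 22/238 = 0.09244
risk, non-obese participants = 4/107 = 0.03738
RR = 0.09244 / 0.03738 = 2.47
risk difference = 0.09244 − 0.03738 = 0.05505 → 5.51 percentage points

RR = 2.47; RD = 5.51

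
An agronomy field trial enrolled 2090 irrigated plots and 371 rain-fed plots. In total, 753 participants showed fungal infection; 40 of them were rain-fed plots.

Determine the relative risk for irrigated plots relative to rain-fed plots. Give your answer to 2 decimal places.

3.16

irrigated plots with the outcome: 753 − 40 = 713
irrigated plots without the outcome: 2090 − 713 = 1377
rain-fed plots without the outcome: 371 − 40 = 331
risk, irrigated plots = 713/2090 = 0.3411
risk, rain-fed plots = 40/371 = 0.1078
RR = 0.3411 / 0.1078 = 3.16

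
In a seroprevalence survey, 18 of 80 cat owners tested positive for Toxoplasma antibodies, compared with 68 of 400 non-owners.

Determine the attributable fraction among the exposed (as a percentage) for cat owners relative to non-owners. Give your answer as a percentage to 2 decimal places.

AR%: 24.44%

risk, cat owners = 18/80 = 0.2250
risk, non-owners = 68/400 = 0.1700
AR% = (0.2250 − 0.1700) / 0.2250 = 0.2444 → 24.44%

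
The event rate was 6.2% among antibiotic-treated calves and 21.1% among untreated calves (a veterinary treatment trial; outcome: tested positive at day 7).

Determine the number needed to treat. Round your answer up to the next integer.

absolute risk difference = 0.149000
1 / 0.149000 = 6.711 → round up → 7

7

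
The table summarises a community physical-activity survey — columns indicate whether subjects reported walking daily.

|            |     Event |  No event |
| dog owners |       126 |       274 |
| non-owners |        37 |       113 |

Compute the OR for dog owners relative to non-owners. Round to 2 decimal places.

OR = (126 × 113) / (274 × 37) = 14238/10138 ≈ 1.40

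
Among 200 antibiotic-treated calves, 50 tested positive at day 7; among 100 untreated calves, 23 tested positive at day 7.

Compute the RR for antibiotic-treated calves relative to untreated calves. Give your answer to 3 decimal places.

risk, antibiotic-treated calves = 50/200 = 0.2500
risk, untreated calves = 23/100 = 0.2300
RR = 0.2500 / 0.2300 = 1.087

RR ≈ 1.087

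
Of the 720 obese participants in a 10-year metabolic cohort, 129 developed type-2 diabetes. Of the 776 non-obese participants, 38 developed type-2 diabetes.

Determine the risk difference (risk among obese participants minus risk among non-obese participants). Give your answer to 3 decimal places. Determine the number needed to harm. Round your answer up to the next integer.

risk, obese participants = 129/720 = 0.17917
risk, non-obese participants = 38/776 = 0.04897
risk difference = 0.17917 − 0.04897 = 0.130
absolute risk difference = 0.130198
1 / 0.130198 = 7.681 → round up → 8

RD = 0.130; NNH = 8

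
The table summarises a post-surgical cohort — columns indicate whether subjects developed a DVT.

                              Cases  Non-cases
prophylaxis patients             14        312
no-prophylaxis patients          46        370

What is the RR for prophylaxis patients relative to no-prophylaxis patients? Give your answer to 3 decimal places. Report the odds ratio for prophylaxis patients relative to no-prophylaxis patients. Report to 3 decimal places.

risk, prophylaxis patients = 14/326 = 0.04294
risk, no-prophylaxis patients = 46/416 = 0.11058
RR = 0.04294 / 0.11058 = 0.388
odds, prophylaxis patients = 14/312 = 0.04487
odds, no-prophylaxis patients = 46/370 = 0.12432
OR = 0.04487 / 0.12432 = 0.361

RR = 0.388; OR = 0.361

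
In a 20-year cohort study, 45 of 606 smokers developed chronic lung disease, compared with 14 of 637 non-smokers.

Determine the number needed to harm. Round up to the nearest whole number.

risk, smokers = 45/606 = 0.074257
risk, non-smokers = 14/637 = 0.021978
absolute risk difference = 0.052279
1 / 0.052279 = 19.128 → round up → 20

NNH ≈ 20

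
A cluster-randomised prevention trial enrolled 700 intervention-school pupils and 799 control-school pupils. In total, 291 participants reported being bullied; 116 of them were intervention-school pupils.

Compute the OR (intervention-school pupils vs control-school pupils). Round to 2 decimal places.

intervention-school pupils without the outcome: 700 − 116 = 584
control-school pupils with the outcome: 291 − 116 = 175
control-school pupils without the outcome: 799 − 175 = 624
odds, intervention-school pupils = 116/584 = 0.1986
odds, control-school pupils = 175/624 = 0.2804
OR = 0.1986 / 0.2804 = 0.71

0.71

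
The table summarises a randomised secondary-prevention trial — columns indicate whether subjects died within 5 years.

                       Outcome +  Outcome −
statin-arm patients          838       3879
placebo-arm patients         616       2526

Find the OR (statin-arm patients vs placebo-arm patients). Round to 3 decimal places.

odds, statin-arm patients = 838/3879 = 0.2160
odds, placebo-arm patients = 616/2526 = 0.2439
OR = 0.2160 / 0.2439 = 0.886

0.886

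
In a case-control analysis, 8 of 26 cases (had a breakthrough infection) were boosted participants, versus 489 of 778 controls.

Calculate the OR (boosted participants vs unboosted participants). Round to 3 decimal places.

OR = 0.263

odds, boosted participants = 8/489 = 0.01636
odds, unboosted participants = 18/289 = 0.06228
OR = 0.01636 / 0.06228 = 0.263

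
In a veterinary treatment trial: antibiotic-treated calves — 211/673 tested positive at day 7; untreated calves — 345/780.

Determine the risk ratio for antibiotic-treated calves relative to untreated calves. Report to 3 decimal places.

risk, antibiotic-treated calves = 211/673 = 0.3135
risk, untreated calves = 345/780 = 0.4423
RR = 0.3135 / 0.4423 = 0.709

0.709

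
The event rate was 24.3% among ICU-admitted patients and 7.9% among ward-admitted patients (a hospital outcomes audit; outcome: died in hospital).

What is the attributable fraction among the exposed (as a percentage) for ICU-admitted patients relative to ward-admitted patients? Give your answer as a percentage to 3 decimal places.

AR% = (0.2430 − 0.0790) / 0.2430 = 0.6749 → 67.490%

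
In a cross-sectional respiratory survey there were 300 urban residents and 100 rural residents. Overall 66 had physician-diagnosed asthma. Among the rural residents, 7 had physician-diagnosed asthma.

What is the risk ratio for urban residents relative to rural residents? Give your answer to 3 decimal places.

urban residents with the outcome: 66 − 7 = 59
urban residents without the outcome: 300 − 59 = 241
rural residents without the outcome: 100 − 7 = 93
risk, urban residents = 59/300 = 0.1967
risk, rural residents = 7/100 = 0.0700
RR = 0.1967 / 0.0700 = 2.810

RR ≈ 2.810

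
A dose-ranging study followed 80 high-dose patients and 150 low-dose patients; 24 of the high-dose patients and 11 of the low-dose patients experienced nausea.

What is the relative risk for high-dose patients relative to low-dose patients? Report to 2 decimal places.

RR ≈ 4.09

risk, high-dose patients = 24/80 = 0.3000
risk, low-dose patients = 11/150 = 0.0733
RR = 0.3000 / 0.0733 = 4.09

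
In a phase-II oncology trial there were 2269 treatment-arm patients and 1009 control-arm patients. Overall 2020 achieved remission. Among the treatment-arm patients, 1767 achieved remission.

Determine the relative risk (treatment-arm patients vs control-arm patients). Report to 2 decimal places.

treatment-arm patients without the outcome: 2269 − 1767 = 502
control-arm patients with the outcome: 2020 − 1767 = 253
control-arm patients without the outcome: 1009 − 253 = 756
risk, treatment-arm patients = 1767/2269 = 0.7788
risk, control-arm patients = 253/1009 = 0.2507
RR = 0.7788 / 0.2507 = 3.11

RR = 3.11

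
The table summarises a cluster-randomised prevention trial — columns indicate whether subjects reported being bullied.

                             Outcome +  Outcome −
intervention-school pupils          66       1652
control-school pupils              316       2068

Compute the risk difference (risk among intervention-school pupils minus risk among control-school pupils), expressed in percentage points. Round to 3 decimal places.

-9.413

risk, intervention-school pupils = 66/1718 = 0.03842
risk, control-school pupils = 316/2384 = 0.13255
risk difference = 0.03842 − 0.13255 = -0.09413 → -9.413 percentage points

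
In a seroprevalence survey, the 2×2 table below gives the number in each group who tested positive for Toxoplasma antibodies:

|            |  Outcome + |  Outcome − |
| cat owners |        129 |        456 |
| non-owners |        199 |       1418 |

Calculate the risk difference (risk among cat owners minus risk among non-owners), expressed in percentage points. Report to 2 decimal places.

risk, cat owners = 129/585 = 0.2205
risk, non-owners = 199/1617 = 0.1231
risk difference = 0.2205 − 0.1231 = 0.0974 → 9.74 percentage points

RD ≈ 9.74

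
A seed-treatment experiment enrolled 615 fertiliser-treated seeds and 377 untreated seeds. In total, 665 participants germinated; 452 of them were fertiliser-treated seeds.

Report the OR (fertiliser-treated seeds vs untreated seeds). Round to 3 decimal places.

2.135

fertiliser-treated seeds without the outcome: 615 − 452 = 163
untreated seeds with the outcome: 665 − 452 = 213
untreated seeds without the outcome: 377 − 213 = 164
odds, fertiliser-treated seeds = 452/163 = 2.7730
odds, untreated seeds = 213/164 = 1.2988
OR = 2.7730 / 1.2988 = 2.135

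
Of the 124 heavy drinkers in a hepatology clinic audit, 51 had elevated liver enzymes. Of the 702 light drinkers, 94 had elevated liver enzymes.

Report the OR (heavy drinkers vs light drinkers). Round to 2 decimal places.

OR = (51 × 608) / (73 × 94) = 31008/6862 ≈ 4.52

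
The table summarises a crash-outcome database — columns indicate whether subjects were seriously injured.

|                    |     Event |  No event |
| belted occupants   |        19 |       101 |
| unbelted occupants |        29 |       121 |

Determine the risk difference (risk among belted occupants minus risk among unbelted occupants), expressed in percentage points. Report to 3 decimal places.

-3.500

risk, belted occupants = 19/120 = 0.1583
risk, unbelted occupants = 29/150 = 0.1933
risk difference = 0.1583 − 0.1933 = -0.0350 → -3.500 percentage points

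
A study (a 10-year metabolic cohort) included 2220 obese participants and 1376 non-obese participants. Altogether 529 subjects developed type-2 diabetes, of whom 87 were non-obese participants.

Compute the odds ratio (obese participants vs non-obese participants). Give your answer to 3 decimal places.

3.683

obese participants with the outcome: 529 − 87 = 442
obese participants without the outcome: 2220 − 442 = 1778
non-obese participants without the outcome: 1376 − 87 = 1289
OR = (442 × 1289) / (1778 × 87) = 569738/154686 ≈ 3.683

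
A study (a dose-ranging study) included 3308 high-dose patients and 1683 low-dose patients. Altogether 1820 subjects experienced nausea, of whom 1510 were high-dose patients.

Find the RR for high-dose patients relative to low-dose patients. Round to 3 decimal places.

high-dose patients without the outcome: 3308 − 1510 = 1798
low-dose patients with the outcome: 1820 − 1510 = 310
low-dose patients without the outcome: 1683 − 310 = 1373
risk, high-dose patients = 1510/3308 = 0.4565
risk, low-dose patients = 310/1683 = 0.1842
RR = 0.4565 / 0.1842 = 2.478

2.478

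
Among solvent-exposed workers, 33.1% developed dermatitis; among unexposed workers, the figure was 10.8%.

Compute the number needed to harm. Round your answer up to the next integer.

NNH ≈ 5

absolute risk difference = 0.223000
1 / 0.223000 = 4.484 → round up → 5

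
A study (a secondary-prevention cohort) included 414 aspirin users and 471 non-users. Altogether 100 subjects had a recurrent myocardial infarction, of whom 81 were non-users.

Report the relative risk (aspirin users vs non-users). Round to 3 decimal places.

aspirin users with the outcome: 100 − 81 = 19
aspirin users without the outcome: 414 − 19 = 395
non-users without the outcome: 471 − 81 = 390
risk, aspirin users = 19/414 = 0.04589
risk, non-users = 81/471 = 0.17197
RR = 0.04589 / 0.17197 = 0.267

RR: 0.267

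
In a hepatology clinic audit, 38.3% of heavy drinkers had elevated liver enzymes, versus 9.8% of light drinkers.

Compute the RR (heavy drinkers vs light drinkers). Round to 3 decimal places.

RR = 0.3830 / 0.0980 = 3.908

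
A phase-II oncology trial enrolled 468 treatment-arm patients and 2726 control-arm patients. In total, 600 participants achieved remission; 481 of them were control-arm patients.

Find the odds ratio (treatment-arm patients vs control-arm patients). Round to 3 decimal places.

treatment-arm patients with the outcome: 600 − 481 = 119
treatment-arm patients without the outcome: 468 − 119 = 349
control-arm patients without the outcome: 2726 − 481 = 2245
OR = (119 × 2245) / (349 × 481) = 267155/167869 ≈ 1.591

OR = 1.591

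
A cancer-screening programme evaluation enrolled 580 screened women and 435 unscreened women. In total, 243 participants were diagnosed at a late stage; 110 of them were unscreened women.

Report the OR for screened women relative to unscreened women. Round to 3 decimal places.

screened women with the outcome: 243 − 110 = 133
screened women without the outcome: 580 − 133 = 447
unscreened women without the outcome: 435 − 110 = 325
OR = (133 × 325) / (447 × 110) = 43225/49170 ≈ 0.879

0.879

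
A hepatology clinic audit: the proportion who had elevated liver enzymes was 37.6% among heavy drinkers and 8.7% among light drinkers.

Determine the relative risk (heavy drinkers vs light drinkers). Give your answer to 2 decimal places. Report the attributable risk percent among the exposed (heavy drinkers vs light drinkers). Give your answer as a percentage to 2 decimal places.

RR = 4.32; AR% = 76.86%

RR = 0.3760 / 0.0870 = 4.32
AR% = (0.3760 − 0.0870) / 0.3760 = 0.7686 → 76.86%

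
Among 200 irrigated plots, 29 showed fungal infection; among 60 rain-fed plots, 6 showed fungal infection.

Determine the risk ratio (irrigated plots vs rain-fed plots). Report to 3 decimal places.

risk, irrigated plots = 29/200 = 0.1450
risk, rain-fed plots = 6/60 = 0.1000
RR = 0.1450 / 0.1000 = 1.450

RR = 1.450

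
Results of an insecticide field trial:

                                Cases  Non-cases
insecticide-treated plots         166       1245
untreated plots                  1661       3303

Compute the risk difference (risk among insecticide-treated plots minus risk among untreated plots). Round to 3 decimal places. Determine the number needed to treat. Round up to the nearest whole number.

RD = -0.217; NNT = 5

risk, insecticide-treated plots = 166/1411 = 0.1176
risk, untreated plots = 1661/4964 = 0.3346
risk difference = 0.1176 − 0.3346 = -0.217
absolute risk difference = 0.216962
1 / 0.216962 = 4.609 → round up → 5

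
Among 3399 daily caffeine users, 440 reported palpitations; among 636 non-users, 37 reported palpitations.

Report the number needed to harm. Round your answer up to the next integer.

risk, daily caffeine users = 440/3399 = 0.129450
risk, non-users = 37/636 = 0.058176
absolute risk difference = 0.071274
1 / 0.071274 = 14.030 → round up → 15

15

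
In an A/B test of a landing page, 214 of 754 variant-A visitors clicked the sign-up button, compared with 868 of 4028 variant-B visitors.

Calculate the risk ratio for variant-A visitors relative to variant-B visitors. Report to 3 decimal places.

risk, variant-A visitors = 214/754 = 0.2838
risk, variant-B visitors = 868/4028 = 0.2155
RR = 0.2838 / 0.2155 = 1.317

RR ≈ 1.317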